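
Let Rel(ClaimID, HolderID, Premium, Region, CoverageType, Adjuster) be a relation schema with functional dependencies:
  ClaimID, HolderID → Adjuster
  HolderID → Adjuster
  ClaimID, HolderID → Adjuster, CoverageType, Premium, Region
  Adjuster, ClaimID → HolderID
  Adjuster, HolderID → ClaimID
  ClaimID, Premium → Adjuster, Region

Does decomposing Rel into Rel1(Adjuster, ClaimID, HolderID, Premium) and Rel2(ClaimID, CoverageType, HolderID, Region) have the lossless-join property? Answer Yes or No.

The shared attributes are {ClaimID, HolderID} and {ClaimID, HolderID}⁺ = {Adjuster, ClaimID, CoverageType, HolderID, Premium, Region}.
This includes all of Rel1, so the common attributes are a superkey of Rel1 — the join is lossless.

Yes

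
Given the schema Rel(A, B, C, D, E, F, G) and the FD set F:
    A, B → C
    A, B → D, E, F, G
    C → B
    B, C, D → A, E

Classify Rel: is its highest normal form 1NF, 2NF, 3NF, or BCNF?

3NF

Candidate keys: {A, B}, {A, C}, {C, D}. Prime attributes: {A, B, C, D}.
For C → B we have {C}⁺ = {B, C}; {C} is not a superkey, so BCNF fails.
Its right-hand attributes {B} are all prime, as are those of every other non-superkey FD — the relation is in 3NF.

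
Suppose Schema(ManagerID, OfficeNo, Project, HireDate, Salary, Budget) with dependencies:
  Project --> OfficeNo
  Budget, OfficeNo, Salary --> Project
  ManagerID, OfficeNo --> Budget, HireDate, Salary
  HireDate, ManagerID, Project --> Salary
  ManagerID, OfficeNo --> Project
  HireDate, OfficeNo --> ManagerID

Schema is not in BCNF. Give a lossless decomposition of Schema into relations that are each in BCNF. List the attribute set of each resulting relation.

{Budget, HireDate, ManagerID, Project, Salary}; {OfficeNo, Project}

Candidate keys of the original relation: {HireDate, OfficeNo}, {HireDate, Project}, {ManagerID, OfficeNo}, {ManagerID, Project}.
Within {Budget, HireDate, ManagerID, OfficeNo, Project, Salary}: {Project}⁺ ∩ {Budget, HireDate, ManagerID, OfficeNo, Project, Salary} = {OfficeNo, Project}, not the whole set, so Project --> OfficeNo violates BCNF; decompose into {OfficeNo, Project} and {Budget, HireDate, ManagerID, Project, Salary}.
{OfficeNo, Project}: every determinant is a superkey — BCNF.
{Budget, HireDate, ManagerID, Project, Salary}: every determinant is a superkey — BCNF.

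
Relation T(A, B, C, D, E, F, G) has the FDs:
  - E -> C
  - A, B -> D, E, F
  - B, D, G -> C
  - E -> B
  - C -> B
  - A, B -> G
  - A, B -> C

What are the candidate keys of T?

{A} never appears on the right of any FD, so every key must include it.
{A, B}⁺ = {A, B, C, D, E, F, G} — all of the relation — so {A, B} is a candidate key.
{A, C}⁺ = {A, B, C, D, E, F, G} — all of the relation — so {A, C} is a candidate key.
{A, E}⁺ = {A, B, C, D, E, F, G} — all of the relation — so {A, E} is a candidate key.
These are minimal and exhaustive — every other superkey contains one of them.

{A, B}, {A, C}, {A, E}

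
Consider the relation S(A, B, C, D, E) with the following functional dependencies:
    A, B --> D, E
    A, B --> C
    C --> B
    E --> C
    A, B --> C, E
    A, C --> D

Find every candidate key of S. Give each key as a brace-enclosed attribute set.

No FD produces {A}, so it must be in every candidate key.
{A, B} is a candidate key since {A, B}⁺ = {A, B, C, D, E} covers every attribute.
{A, C} is a candidate key since {A, C}⁺ = {A, B, C, D, E} covers every attribute.
{A, E} is a candidate key since {A, E}⁺ = {A, B, C, D, E} covers every attribute.
These are minimal and exhaustive — every other superkey contains one of them.

{A, B}, {A, C}, {A, E}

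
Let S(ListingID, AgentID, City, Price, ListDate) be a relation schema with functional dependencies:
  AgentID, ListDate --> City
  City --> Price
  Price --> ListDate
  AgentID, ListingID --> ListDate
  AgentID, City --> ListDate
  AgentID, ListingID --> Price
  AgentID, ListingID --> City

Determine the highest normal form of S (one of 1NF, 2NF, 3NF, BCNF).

Candidate key: {AgentID, ListingID}. Prime attributes: {AgentID, ListingID}.
AgentID, ListDate --> City: {AgentID, ListDate}⁺ = {AgentID, City, ListDate, Price}, which is not all of the attributes, so the left side is not a superkey — BCNF is violated.
Because {City} is non-prime and the left side of AgentID, ListDate --> City is not a superkey, the relation is not in 3NF.
No proper subset of a key has a non-prime attribute in its closure, so there is no partial dependency; 2NF holds.

2NF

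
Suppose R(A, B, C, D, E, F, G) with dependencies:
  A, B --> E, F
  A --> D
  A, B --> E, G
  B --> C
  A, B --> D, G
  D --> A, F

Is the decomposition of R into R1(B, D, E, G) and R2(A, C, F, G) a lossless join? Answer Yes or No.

Common attributes: {G}; their closure is {G}.
The closure covers neither R1 nor R2 entirely; the join is not lossless.

No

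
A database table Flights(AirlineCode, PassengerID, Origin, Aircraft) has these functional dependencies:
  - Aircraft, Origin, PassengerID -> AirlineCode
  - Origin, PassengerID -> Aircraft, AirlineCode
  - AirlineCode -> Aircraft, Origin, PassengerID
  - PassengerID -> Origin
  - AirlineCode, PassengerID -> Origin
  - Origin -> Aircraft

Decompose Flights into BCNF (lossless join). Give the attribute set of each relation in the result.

{Aircraft, Origin}; {AirlineCode, Origin, PassengerID}

Candidate keys of the original relation: {AirlineCode}, {PassengerID}.
Within {Aircraft, AirlineCode, Origin, PassengerID}: {Origin}⁺ ∩ {Aircraft, AirlineCode, Origin, PassengerID} = {Aircraft, Origin}, not the whole set, so Origin -> Aircraft violates BCNF; decompose into {Aircraft, Origin} and {AirlineCode, Origin, PassengerID}.
{Aircraft, Origin} has no BCNF violation.
{AirlineCode, Origin, PassengerID} has no BCNF violation.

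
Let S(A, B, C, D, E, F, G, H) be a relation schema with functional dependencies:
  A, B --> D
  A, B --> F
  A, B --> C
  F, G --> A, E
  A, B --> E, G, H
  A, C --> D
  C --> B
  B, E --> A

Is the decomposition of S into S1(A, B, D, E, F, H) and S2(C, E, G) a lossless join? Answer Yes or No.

S1 ∩ S2 = {E}; its closure under F is {E}.
The closure covers neither S1 nor S2 entirely; the join is not lossless.

No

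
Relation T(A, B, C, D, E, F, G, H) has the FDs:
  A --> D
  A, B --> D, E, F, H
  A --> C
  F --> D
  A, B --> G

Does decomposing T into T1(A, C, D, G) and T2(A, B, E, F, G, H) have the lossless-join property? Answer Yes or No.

The shared attributes are {A, G} and {A, G}⁺ = {A, C, D, G}.
T1 is contained in that closure, so T1 ∩ T2 --> T1 holds and the join is lossless.

Yes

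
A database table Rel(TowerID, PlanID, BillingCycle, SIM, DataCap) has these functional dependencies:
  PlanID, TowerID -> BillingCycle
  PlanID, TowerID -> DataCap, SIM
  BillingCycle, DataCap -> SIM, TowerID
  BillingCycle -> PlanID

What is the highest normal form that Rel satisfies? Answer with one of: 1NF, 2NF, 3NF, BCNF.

Candidate keys: {BillingCycle, DataCap}, {BillingCycle, TowerID}, {PlanID, TowerID}. Prime attributes: {BillingCycle, DataCap, PlanID, TowerID}.
BillingCycle -> PlanID breaks BCNF: {BillingCycle}⁺ = {BillingCycle, PlanID}, so {BillingCycle} is not a superkey.
But every attribute on its right side ({PlanID}) is prime, and the same holds for every other non-superkey FD, so 3NF still holds.

3NF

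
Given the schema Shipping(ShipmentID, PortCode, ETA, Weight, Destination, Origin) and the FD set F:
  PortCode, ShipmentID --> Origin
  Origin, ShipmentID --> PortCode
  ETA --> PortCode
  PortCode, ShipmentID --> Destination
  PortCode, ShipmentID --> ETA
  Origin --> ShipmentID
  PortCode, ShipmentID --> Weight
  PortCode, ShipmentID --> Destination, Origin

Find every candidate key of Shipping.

Closure of {Origin} is {Destination, ETA, Origin, PortCode, ShipmentID, Weight}, the whole schema; {Origin} is a candidate key.
Closure of {ETA, ShipmentID} is {Destination, ETA, Origin, PortCode, ShipmentID, Weight}, the whole schema; {ETA, ShipmentID} is a candidate key.
Closure of {PortCode, ShipmentID} is {Destination, ETA, Origin, PortCode, ShipmentID, Weight}, the whole schema; {PortCode, ShipmentID} is a candidate key.
Any other superkey properly contains one of these, so there are no further candidate keys.

{ETA, ShipmentID}, {Origin}, {PortCode, ShipmentID}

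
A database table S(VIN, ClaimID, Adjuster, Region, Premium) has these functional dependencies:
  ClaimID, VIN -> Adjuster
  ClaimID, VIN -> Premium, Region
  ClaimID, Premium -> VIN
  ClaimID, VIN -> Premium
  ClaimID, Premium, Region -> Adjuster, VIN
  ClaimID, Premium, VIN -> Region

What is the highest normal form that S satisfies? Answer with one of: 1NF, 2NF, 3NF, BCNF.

Candidate keys: {ClaimID, Premium}, {ClaimID, VIN}. Prime attributes: {ClaimID, Premium, VIN}.
The left-hand side of every FD is a superkey, so BCNF is satisfied.

BCNF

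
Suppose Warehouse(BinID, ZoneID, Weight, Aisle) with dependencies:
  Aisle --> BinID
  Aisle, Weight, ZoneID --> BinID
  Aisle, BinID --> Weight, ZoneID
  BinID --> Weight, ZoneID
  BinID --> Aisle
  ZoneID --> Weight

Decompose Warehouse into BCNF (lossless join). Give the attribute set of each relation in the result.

Candidate keys of the original relation: {Aisle}, {BinID}.
{Aisle, BinID, Weight, ZoneID}: {ZoneID} determines {Weight, ZoneID} here but is not a superkey — split on ZoneID --> Weight, giving {Weight, ZoneID} and {Aisle, BinID, ZoneID}.
{Weight, ZoneID} is in BCNF.
{Aisle, BinID, ZoneID} is in BCNF.

{Aisle, BinID, ZoneID}; {Weight, ZoneID}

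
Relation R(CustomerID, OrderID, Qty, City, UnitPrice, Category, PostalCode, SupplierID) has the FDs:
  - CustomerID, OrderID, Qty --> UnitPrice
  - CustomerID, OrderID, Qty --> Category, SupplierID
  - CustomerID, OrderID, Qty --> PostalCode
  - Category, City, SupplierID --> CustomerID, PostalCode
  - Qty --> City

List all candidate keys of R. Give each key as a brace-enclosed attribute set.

Attributes never on any right-hand side: {OrderID, Qty} — every candidate key must contain all of them.
{CustomerID, OrderID, Qty}⁺ = {Category, City, CustomerID, OrderID, PostalCode, Qty, SupplierID, UnitPrice} — all of the relation — so {CustomerID, OrderID, Qty} is a candidate key.
{Category, OrderID, Qty, SupplierID}⁺ = {Category, City, CustomerID, OrderID, PostalCode, Qty, SupplierID, UnitPrice} — all of the relation — so {Category, OrderID, Qty, SupplierID} is a candidate key.
Any other superkey properly contains one of these, so there are no further candidate keys.

{Category, OrderID, Qty, SupplierID}, {CustomerID, OrderID, Qty}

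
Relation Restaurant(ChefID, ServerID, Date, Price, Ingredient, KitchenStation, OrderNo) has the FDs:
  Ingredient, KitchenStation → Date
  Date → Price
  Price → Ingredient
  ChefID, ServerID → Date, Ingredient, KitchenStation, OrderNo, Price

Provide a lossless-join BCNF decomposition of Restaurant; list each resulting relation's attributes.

Candidate key of the original relation: {ChefID, ServerID}.
{ChefID, Date, Ingredient, KitchenStation, OrderNo, Price, ServerID}: {Ingredient, KitchenStation} determines {Date, Ingredient, KitchenStation, Price} here but is not a superkey — split on Ingredient, KitchenStation → Date, Price, giving {Date, Ingredient, KitchenStation, Price} and {ChefID, Ingredient, KitchenStation, OrderNo, ServerID}.
{Date, Ingredient, KitchenStation, Price}: {Date} determines {Date, Ingredient, Price} here but is not a superkey — split on Date → Ingredient, Price, giving {Date, Ingredient, Price} and {Date, KitchenStation}.
{Date, Ingredient, Price}: {Price} determines {Ingredient, Price} here but is not a superkey — split on Price → Ingredient, giving {Ingredient, Price} and {Date, Price}.
{Ingredient, Price} is in BCNF.
{Date, Price} is in BCNF.
{Date, KitchenStation} is in BCNF.
{ChefID, Ingredient, KitchenStation, OrderNo, ServerID} is in BCNF.

{ChefID, Ingredient, KitchenStation, OrderNo, ServerID}; {Date, KitchenStation}; {Date, Price}; {Ingredient, Price}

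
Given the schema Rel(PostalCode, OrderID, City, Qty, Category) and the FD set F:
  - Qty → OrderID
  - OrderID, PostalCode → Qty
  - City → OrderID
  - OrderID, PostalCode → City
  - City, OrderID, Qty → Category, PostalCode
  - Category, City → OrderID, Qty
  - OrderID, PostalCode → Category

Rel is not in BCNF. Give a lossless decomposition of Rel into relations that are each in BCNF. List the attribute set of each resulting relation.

{Category, City, PostalCode, Qty}; {OrderID, Qty}

Candidate keys of the original relation: {Category, City}, {City, PostalCode}, {City, Qty}, {OrderID, PostalCode}, {PostalCode, Qty}.
In {Category, City, OrderID, PostalCode, Qty}, {Qty} is not a superkey ({Qty}⁺ restricted to this set is {OrderID, Qty}), so split on Qty → OrderID into {OrderID, Qty} and {Category, City, PostalCode, Qty}.
{OrderID, Qty} is in BCNF.
{Category, City, PostalCode, Qty} is in BCNF.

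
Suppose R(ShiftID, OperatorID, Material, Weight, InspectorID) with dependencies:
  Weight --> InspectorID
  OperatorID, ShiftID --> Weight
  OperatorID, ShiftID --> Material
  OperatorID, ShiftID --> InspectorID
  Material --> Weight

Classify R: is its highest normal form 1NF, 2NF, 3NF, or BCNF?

Candidate key: {OperatorID, ShiftID}. Prime attributes: {OperatorID, ShiftID}.
For Weight --> InspectorID we have {Weight}⁺ = {InspectorID, Weight}; {Weight} is not a superkey, so BCNF fails.
Weight --> InspectorID determines the non-prime attribute {InspectorID} from a non-superkey — 3NF is violated.
No non-prime attribute depends on a proper subset of any candidate key, so 2NF holds.

2NF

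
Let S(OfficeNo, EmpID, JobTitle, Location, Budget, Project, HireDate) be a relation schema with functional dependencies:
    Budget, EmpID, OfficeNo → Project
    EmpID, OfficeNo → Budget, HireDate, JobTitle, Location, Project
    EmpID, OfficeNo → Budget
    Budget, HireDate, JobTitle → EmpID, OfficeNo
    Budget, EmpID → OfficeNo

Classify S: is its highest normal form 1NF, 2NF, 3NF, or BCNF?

BCNF

Candidate keys: {Budget, EmpID}, {Budget, HireDate, JobTitle}, {EmpID, OfficeNo}. Prime attributes: {Budget, EmpID, HireDate, JobTitle, OfficeNo}.
The left-hand side of every FD is a superkey, so BCNF is satisfied.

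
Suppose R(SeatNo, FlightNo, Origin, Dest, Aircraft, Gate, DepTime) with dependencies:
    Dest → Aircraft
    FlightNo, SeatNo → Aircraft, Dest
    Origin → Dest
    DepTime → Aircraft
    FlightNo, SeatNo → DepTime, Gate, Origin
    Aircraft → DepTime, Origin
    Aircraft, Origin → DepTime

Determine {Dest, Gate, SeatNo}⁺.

Start with {Dest, Gate, SeatNo}.
Dest → Aircraft applies; add {Aircraft} → now {Aircraft, Dest, Gate, SeatNo}.
Aircraft → DepTime, Origin applies; add {DepTime, Origin} → now {Aircraft, DepTime, Dest, Gate, Origin, SeatNo}.
No further FD applies.

{Aircraft, DepTime, Dest, Gate, Origin, SeatNo}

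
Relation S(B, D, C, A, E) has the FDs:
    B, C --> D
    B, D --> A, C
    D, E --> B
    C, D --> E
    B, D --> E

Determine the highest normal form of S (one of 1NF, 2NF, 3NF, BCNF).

BCNF

Candidate keys: {B, C}, {B, D}, {C, D}, {D, E}. Prime attributes: {B, C, D, E}.
Every FD has a superkey on the left, so the relation is in BCNF.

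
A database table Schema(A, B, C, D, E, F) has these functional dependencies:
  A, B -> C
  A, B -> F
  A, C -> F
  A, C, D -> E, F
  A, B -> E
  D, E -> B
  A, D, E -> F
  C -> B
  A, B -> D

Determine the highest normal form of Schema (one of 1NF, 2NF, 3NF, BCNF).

3NF

Candidate keys: {A, B}, {A, C}, {A, D, E}. Prime attributes: {A, B, C, D, E}.
For D, E -> B we have {D, E}⁺ = {B, D, E}; {D, E} is not a superkey, so BCNF fails.
Since {B} ⊆ prime attributes and every other non-superkey FD also has a prime right side, the schema is in 3NF.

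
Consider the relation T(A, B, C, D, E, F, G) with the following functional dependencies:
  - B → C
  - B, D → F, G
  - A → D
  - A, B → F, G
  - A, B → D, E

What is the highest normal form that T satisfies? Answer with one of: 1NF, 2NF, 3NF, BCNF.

1NF

Candidate key: {A, B}. Prime attributes: {A, B}.
B → C: {B}⁺ = {B, C}, which is not all of the attributes, so the left side is not a superkey — BCNF is violated.
B → C determines the non-prime attribute {C} from a non-superkey — 3NF is violated.
{A} is a proper subset of the key {A, B}, and {A}⁺ contains the non-prime attribute {D} — a partial dependency, so 2NF is violated.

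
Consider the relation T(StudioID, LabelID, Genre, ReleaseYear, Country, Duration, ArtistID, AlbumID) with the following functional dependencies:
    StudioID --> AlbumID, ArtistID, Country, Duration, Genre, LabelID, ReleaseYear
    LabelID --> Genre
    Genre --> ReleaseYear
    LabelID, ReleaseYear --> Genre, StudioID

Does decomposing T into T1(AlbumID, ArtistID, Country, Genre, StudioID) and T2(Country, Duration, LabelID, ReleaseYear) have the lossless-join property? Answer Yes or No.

No

T1 ∩ T2 = {Country}; its closure under F is {Country}.
The closure covers neither T1 nor T2 entirely; the join is not lossless.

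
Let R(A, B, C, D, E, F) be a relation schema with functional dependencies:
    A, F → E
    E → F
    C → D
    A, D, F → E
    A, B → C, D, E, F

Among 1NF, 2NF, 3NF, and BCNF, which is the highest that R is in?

2NF

Candidate key: {A, B}. Prime attributes: {A, B}.
A, F → E: {A, F}⁺ = {A, E, F}, which is not all of the attributes, so the left side is not a superkey — BCNF is violated.
Because {E} is non-prime and the left side of A, F → E is not a superkey, the relation is not in 3NF.
Checking every proper subset of each key, none determines a non-prime attribute — 2NF is satisfied.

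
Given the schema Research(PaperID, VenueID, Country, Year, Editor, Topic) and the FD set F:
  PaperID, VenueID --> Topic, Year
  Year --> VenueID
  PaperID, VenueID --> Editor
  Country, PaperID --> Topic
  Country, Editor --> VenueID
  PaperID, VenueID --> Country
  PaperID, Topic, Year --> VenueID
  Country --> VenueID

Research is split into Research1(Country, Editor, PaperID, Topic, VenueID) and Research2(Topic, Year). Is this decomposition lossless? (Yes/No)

The shared attributes are {Topic} and {Topic}⁺ = {Topic}.
Neither Research1 nor Research2 is contained in that closure, so the decomposition is lossy.

No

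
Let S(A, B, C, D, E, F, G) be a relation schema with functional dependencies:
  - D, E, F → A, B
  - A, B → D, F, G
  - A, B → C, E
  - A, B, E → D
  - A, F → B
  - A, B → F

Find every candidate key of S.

{A, B}, {A, F}, {D, E, F}

Closure of {A, B} is {A, B, C, D, E, F, G}, the whole schema; {A, B} is a candidate key.
Closure of {A, F} is {A, B, C, D, E, F, G}, the whole schema; {A, F} is a candidate key.
Closure of {D, E, F} is {A, B, C, D, E, F, G}, the whole schema; {D, E, F} is a candidate key.
Any other superkey properly contains one of these, so there are no further candidate keys.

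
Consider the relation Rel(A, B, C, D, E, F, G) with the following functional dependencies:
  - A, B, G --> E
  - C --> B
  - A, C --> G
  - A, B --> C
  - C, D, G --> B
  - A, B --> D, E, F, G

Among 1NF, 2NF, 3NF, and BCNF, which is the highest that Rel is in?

3NF

Candidate keys: {A, B}, {A, C}. Prime attributes: {A, B, C}.
C --> B: {C}⁺ = {B, C}, which is not all of the attributes, so the left side is not a superkey — BCNF is violated.
But every attribute on its right side ({B}) is prime, and the same holds for every other non-superkey FD, so 3NF still holds.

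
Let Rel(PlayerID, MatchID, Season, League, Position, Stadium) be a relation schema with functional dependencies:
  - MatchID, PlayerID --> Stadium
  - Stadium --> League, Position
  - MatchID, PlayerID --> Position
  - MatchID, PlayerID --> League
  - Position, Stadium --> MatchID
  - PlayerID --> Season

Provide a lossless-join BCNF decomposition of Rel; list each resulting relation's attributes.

{League, MatchID, Position, Stadium}; {PlayerID, Season}; {PlayerID, Stadium}

Candidate keys of the original relation: {MatchID, PlayerID}, {PlayerID, Stadium}.
{League, MatchID, PlayerID, Position, Season, Stadium}: {Stadium} determines {League, MatchID, Position, Stadium} here but is not a superkey — split on Stadium --> League, MatchID, Position, giving {League, MatchID, Position, Stadium} and {PlayerID, Season, Stadium}.
{League, MatchID, Position, Stadium} is in BCNF.
{PlayerID, Season, Stadium}: {PlayerID} determines {PlayerID, Season} here but is not a superkey — split on PlayerID --> Season, giving {PlayerID, Season} and {PlayerID, Stadium}.
{PlayerID, Season} is in BCNF.
{PlayerID, Stadium} is in BCNF.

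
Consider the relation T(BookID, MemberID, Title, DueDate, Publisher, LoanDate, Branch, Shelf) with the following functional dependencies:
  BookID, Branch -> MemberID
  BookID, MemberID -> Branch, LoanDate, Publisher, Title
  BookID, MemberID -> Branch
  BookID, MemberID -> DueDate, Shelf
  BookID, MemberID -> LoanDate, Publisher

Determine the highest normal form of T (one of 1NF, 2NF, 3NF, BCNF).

BCNF

Candidate keys: {BookID, Branch}, {BookID, MemberID}. Prime attributes: {BookID, Branch, MemberID}.
Every FD has a superkey on the left, so the relation is in BCNF.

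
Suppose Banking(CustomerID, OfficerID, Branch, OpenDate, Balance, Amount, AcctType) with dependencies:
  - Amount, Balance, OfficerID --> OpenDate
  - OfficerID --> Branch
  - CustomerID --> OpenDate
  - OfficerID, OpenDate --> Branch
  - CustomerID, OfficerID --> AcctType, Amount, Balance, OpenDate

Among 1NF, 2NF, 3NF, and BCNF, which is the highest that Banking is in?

Candidate key: {CustomerID, OfficerID}. Prime attributes: {CustomerID, OfficerID}.
Amount, Balance, OfficerID --> OpenDate: {Amount, Balance, OfficerID}⁺ = {Amount, Balance, Branch, OfficerID, OpenDate}, which is not all of the attributes, so the left side is not a superkey — BCNF is violated.
Amount, Balance, OfficerID --> OpenDate has non-prime {OpenDate} on the right and a non-superkey on the left, so 3NF fails.
{CustomerID} is a proper subset of the key {CustomerID, OfficerID}, and {CustomerID}⁺ contains the non-prime attribute {OpenDate} — a partial dependency, so 2NF is violated.

1NF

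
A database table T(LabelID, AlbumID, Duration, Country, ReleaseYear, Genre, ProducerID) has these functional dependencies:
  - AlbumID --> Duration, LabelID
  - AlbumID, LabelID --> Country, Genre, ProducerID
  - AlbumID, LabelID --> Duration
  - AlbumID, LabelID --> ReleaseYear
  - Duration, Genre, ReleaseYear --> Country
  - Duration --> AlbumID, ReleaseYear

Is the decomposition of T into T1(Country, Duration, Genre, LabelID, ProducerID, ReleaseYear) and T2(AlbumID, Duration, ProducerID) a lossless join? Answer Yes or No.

Yes

Common attributes: {Duration, ProducerID}; their closure is {AlbumID, Country, Duration, Genre, LabelID, ProducerID, ReleaseYear}.
This includes all of T1, so the common attributes are a superkey of T1 — the join is lossless.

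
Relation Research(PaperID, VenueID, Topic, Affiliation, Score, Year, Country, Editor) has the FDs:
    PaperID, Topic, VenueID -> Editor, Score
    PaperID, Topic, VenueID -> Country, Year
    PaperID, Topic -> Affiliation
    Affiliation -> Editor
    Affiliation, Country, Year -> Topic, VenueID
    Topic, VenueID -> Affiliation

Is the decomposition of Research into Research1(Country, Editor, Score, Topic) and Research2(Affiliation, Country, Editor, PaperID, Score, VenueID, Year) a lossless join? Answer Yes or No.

No

The shared attributes are {Country, Editor, Score} and {Country, Editor, Score}⁺ = {Country, Editor, Score}.
The closure covers neither Research1 nor Research2 entirely; the join is not lossless.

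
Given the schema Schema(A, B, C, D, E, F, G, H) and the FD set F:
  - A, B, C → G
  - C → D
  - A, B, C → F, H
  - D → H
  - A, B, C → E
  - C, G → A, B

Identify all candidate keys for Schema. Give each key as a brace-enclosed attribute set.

{A, B, C}, {C, G}

Attributes never on any right-hand side: {C} — every candidate key must contain it.
Closure of {C, G} is {A, B, C, D, E, F, G, H}, the whole schema; {C, G} is a candidate key.
Closure of {A, B, C} is {A, B, C, D, E, F, G, H}, the whole schema; {A, B, C} is a candidate key.
Any other superkey properly contains one of these, so there are no further candidate keys.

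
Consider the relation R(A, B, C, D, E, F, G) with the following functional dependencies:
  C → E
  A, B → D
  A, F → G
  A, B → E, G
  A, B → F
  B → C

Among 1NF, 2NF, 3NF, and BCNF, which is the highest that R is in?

Candidate key: {A, B}. Prime attributes: {A, B}.
C → E breaks BCNF: {C}⁺ = {C, E}, so {C} is not a superkey.
C → E determines the non-prime attribute {E} from a non-superkey — 3NF is violated.
The proper key subset {B} of {A, B} determines non-prime {C, E}, so the relation is not even in 2NF.

1NF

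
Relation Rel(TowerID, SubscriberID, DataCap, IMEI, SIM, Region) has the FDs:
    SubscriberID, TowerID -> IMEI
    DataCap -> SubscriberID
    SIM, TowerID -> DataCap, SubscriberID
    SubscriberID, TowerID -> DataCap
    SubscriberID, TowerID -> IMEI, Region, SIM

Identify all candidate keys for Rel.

No FD produces {TowerID}, so it must be in every candidate key.
Closure of {DataCap, TowerID} is {DataCap, IMEI, Region, SIM, SubscriberID, TowerID}, the whole schema; {DataCap, TowerID} is a candidate key.
Closure of {SIM, TowerID} is {DataCap, IMEI, Region, SIM, SubscriberID, TowerID}, the whole schema; {SIM, TowerID} is a candidate key.
Closure of {SubscriberID, TowerID} is {DataCap, IMEI, Region, SIM, SubscriberID, TowerID}, the whole schema; {SubscriberID, TowerID} is a candidate key.
Any other superkey properly contains one of these, so there are no further candidate keys.

{DataCap, TowerID}, {SIM, TowerID}, {SubscriberID, TowerID}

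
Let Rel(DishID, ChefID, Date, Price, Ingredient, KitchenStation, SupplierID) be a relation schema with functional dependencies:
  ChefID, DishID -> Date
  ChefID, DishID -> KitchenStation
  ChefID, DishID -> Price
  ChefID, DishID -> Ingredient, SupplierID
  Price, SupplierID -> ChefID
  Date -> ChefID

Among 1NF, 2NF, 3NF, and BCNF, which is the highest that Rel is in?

Candidate keys: {ChefID, DishID}, {Date, DishID}, {DishID, Price, SupplierID}. Prime attributes: {ChefID, Date, DishID, Price, SupplierID}.
Price, SupplierID -> ChefID: {Price, SupplierID}⁺ = {ChefID, Price, SupplierID}, which is not all of the attributes, so the left side is not a superkey — BCNF is violated.
Its right-hand attributes {ChefID} are all prime, as are those of every other non-superkey FD — the relation is in 3NF.

3NF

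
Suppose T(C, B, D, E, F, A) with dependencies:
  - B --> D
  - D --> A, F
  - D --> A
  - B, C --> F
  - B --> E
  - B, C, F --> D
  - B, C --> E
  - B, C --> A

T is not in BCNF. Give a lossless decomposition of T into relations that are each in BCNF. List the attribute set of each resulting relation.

{A, D, F}; {B, C}; {B, D, E}

Candidate key of the original relation: {B, C}.
{A, B, C, D, E, F}: {B} determines {A, B, D, E, F} here but is not a superkey — split on B --> A, D, E, F, giving {A, B, D, E, F} and {B, C}.
{A, B, D, E, F}: {D} determines {A, D, F} here but is not a superkey — split on D --> A, F, giving {A, D, F} and {B, D, E}.
{A, D, F} is in BCNF.
{B, D, E} is in BCNF.
{B, C} is in BCNF.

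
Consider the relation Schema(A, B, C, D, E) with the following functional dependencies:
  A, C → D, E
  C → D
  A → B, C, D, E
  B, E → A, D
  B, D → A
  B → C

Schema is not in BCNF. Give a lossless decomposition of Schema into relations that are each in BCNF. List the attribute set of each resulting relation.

Candidate keys of the original relation: {A}, {B}.
Within {A, B, C, D, E}: {C}⁺ ∩ {A, B, C, D, E} = {C, D}, not the whole set, so C → D violates BCNF; decompose into {C, D} and {A, B, C, E}.
{C, D}: every determinant is a superkey — BCNF.
{A, B, C, E}: every determinant is a superkey — BCNF.

{A, B, C, E}; {C, D}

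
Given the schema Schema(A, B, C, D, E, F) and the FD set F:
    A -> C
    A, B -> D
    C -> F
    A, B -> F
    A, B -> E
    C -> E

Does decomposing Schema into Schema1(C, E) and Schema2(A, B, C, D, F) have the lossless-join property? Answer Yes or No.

The shared attributes are {C} and {C}⁺ = {C, E, F}.
This includes all of Schema1, so the common attributes are a superkey of Schema1 — the join is lossless.

Yes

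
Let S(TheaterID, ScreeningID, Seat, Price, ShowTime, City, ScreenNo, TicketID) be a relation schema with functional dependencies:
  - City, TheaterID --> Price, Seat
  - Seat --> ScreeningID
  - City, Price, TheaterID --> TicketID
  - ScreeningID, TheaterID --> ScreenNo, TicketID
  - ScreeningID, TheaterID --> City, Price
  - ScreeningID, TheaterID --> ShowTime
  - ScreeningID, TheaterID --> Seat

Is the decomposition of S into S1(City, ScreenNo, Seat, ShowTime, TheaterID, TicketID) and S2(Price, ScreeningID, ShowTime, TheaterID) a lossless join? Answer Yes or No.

The shared attributes are {ShowTime, TheaterID} and {ShowTime, TheaterID}⁺ = {ShowTime, TheaterID}.
S1 ⊄ {ShowTime, TheaterID} and S2 ⊄ {ShowTime, TheaterID}, so the split is lossy.

No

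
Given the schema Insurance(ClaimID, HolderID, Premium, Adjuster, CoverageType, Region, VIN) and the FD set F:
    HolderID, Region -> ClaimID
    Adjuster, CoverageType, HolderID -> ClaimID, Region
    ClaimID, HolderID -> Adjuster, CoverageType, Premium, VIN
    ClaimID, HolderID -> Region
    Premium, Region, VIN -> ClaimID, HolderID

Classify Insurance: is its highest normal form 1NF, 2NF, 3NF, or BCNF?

Candidate keys: {Adjuster, CoverageType, HolderID}, {ClaimID, HolderID}, {HolderID, Region}, {Premium, Region, VIN}. Prime attributes: {Adjuster, ClaimID, CoverageType, HolderID, Premium, Region, VIN}.
The left-hand side of every FD is a superkey, so BCNF is satisfied.

BCNF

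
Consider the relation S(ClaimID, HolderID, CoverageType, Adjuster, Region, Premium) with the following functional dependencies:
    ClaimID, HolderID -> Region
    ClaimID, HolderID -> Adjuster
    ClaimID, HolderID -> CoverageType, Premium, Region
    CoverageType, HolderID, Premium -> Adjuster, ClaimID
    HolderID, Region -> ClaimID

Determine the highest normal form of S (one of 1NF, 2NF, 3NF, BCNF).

BCNF

Candidate keys: {ClaimID, HolderID}, {CoverageType, HolderID, Premium}, {HolderID, Region}. Prime attributes: {ClaimID, CoverageType, HolderID, Premium, Region}.
The left-hand side of every FD is a superkey, so BCNF is satisfied.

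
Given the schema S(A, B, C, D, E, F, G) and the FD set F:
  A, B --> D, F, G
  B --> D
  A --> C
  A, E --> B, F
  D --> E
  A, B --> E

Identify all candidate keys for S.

{A, B}, {A, D}, {A, E}

{A} never appears on the right of any FD, so every key must include it.
{A, B} is a candidate key since {A, B}⁺ = {A, B, C, D, E, F, G} covers every attribute.
{A, D} is a candidate key since {A, D}⁺ = {A, B, C, D, E, F, G} covers every attribute.
{A, E} is a candidate key since {A, E}⁺ = {A, B, C, D, E, F, G} covers every attribute.
These are minimal and exhaustive — every other superkey contains one of them.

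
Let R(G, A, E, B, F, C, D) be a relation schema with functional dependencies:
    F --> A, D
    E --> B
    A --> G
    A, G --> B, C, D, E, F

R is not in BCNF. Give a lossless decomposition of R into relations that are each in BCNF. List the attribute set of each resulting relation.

Candidate keys of the original relation: {A}, {F}.
Within {A, B, C, D, E, F, G}: {E}⁺ ∩ {A, B, C, D, E, F, G} = {B, E}, not the whole set, so E --> B violates BCNF; decompose into {B, E} and {A, C, D, E, F, G}.
{B, E} has no BCNF violation.
{A, C, D, E, F, G} has no BCNF violation.

{A, C, D, E, F, G}; {B, E}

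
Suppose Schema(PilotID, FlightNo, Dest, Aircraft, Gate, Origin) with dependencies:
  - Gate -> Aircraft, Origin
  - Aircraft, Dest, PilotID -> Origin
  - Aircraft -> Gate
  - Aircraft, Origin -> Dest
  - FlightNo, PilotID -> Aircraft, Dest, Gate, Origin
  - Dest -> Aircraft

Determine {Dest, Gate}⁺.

{Aircraft, Dest, Gate, Origin}

Start with {Dest, Gate}.
Gate -> Aircraft, Origin applies; add {Aircraft, Origin} → now {Aircraft, Dest, Gate, Origin}.
No further FD applies.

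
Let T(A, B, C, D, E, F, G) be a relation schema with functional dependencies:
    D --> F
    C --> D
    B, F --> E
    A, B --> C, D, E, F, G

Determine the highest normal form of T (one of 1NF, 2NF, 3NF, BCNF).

2NF

Candidate key: {A, B}. Prime attributes: {A, B}.
D --> F breaks BCNF: {D}⁺ = {D, F}, so {D} is not a superkey.
D --> F determines the non-prime attribute {F} from a non-superkey — 3NF is violated.
Checking every proper subset of each key, none determines a non-prime attribute — 2NF is satisfied.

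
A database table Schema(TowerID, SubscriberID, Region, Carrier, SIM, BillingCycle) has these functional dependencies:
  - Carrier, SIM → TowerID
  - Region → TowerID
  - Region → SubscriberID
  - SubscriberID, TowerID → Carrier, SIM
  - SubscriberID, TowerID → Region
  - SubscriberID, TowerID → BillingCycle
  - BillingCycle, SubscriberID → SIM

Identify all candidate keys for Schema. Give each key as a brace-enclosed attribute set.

{BillingCycle, Carrier, SubscriberID}, {Carrier, SIM, SubscriberID}, {Region}, {SubscriberID, TowerID}

Closure of {Region} is {BillingCycle, Carrier, Region, SIM, SubscriberID, TowerID}, the whole schema; {Region} is a candidate key.
Closure of {SubscriberID, TowerID} is {BillingCycle, Carrier, Region, SIM, SubscriberID, TowerID}, the whole schema; {SubscriberID, TowerID} is a candidate key.
Closure of {BillingCycle, Carrier, SubscriberID} is {BillingCycle, Carrier, Region, SIM, SubscriberID, TowerID}, the whole schema; {BillingCycle, Carrier, SubscriberID} is a candidate key.
Closure of {Carrier, SIM, SubscriberID} is {BillingCycle, Carrier, Region, SIM, SubscriberID, TowerID}, the whole schema; {Carrier, SIM, SubscriberID} is a candidate key.
These are minimal and exhaustive — every other superkey contains one of them.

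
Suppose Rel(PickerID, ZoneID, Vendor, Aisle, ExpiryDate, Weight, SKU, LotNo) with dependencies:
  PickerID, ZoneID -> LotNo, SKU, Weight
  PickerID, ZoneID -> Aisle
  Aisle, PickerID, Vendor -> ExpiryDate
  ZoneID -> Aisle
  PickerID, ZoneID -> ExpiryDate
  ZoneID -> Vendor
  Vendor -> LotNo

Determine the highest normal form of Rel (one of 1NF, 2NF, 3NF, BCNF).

1NF

Candidate key: {PickerID, ZoneID}. Prime attributes: {PickerID, ZoneID}.
For Aisle, PickerID, Vendor -> ExpiryDate we have {Aisle, PickerID, Vendor}⁺ = {Aisle, ExpiryDate, LotNo, PickerID, Vendor}; {Aisle, PickerID, Vendor} is not a superkey, so BCNF fails.
Because {ExpiryDate} is non-prime and the left side of Aisle, PickerID, Vendor -> ExpiryDate is not a superkey, the relation is not in 3NF.
The proper key subset {ZoneID} of {PickerID, ZoneID} determines non-prime {Aisle, LotNo, Vendor}, so the relation is not even in 2NF.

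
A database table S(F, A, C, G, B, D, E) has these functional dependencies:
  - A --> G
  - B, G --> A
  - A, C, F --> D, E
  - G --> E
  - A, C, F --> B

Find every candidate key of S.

Attributes never on any right-hand side: {C, F} — every candidate key must contain all of them.
Closure of {A, C, F} is {A, B, C, D, E, F, G}, the whole schema; {A, C, F} is a candidate key.
Closure of {B, C, F, G} is {A, B, C, D, E, F, G}, the whole schema; {B, C, F, G} is a candidate key.
No proper subset of any of these is a key, and no other minimal superkey exists.

{A, C, F}, {B, C, F, G}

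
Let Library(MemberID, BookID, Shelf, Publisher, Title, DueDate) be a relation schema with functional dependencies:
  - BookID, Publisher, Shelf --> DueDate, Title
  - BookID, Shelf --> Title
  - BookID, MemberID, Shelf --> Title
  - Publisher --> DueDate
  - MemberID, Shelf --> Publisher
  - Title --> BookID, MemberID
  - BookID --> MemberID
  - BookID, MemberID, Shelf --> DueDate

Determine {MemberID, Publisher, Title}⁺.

{BookID, DueDate, MemberID, Publisher, Title}

Start with {MemberID, Publisher, Title}.
Publisher --> DueDate applies; add {DueDate} → now {DueDate, MemberID, Publisher, Title}.
Title --> BookID, MemberID applies; add {BookID} → now {BookID, DueDate, MemberID, Publisher, Title}.
No further FD applies.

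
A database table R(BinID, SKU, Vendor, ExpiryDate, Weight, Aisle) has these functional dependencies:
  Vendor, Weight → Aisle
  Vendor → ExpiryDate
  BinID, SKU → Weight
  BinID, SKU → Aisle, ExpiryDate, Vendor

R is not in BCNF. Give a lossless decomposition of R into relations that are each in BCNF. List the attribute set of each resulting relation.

{Aisle, Vendor, Weight}; {BinID, SKU, Vendor, Weight}; {ExpiryDate, Vendor}

Candidate key of the original relation: {BinID, SKU}.
{Aisle, BinID, ExpiryDate, SKU, Vendor, Weight}: {Vendor, Weight} determines {Aisle, ExpiryDate, Vendor, Weight} here but is not a superkey — split on Vendor, Weight → Aisle, ExpiryDate, giving {Aisle, ExpiryDate, Vendor, Weight} and {BinID, SKU, Vendor, Weight}.
{Aisle, ExpiryDate, Vendor, Weight}: {Vendor} determines {ExpiryDate, Vendor} here but is not a superkey — split on Vendor → ExpiryDate, giving {ExpiryDate, Vendor} and {Aisle, Vendor, Weight}.
{ExpiryDate, Vendor}: every determinant is a superkey — BCNF.
{Aisle, Vendor, Weight}: every determinant is a superkey — BCNF.
{BinID, SKU, Vendor, Weight}: every determinant is a superkey — BCNF.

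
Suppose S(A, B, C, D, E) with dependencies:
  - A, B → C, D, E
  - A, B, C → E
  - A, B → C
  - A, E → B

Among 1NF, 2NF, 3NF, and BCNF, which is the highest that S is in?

BCNF

Candidate keys: {A, B}, {A, E}. Prime attributes: {A, B, E}.
Each dependency's left side is a superkey — BCNF holds.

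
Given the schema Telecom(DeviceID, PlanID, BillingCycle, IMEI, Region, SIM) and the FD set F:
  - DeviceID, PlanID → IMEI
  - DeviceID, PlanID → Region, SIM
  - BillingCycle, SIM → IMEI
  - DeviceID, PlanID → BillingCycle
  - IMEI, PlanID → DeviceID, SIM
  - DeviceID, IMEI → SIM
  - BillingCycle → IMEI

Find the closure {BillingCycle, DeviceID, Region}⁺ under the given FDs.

{BillingCycle, DeviceID, IMEI, Region, SIM}

Start with {BillingCycle, DeviceID, Region}.
BillingCycle → IMEI applies; add {IMEI} → now {BillingCycle, DeviceID, IMEI, Region}.
DeviceID, IMEI → SIM applies; add {SIM} → now {BillingCycle, DeviceID, IMEI, Region, SIM}.
No further FD applies.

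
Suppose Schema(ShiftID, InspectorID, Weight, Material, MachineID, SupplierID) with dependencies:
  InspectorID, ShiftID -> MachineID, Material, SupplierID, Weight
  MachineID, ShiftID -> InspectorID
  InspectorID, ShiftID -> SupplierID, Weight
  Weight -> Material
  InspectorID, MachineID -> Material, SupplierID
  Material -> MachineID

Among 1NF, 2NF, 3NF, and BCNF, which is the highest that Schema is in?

Candidate keys: {InspectorID, ShiftID}, {MachineID, ShiftID}, {Material, ShiftID}, {ShiftID, Weight}. Prime attributes: {InspectorID, MachineID, Material, ShiftID, Weight}.
Weight -> Material breaks BCNF: {Weight}⁺ = {MachineID, Material, Weight}, so {Weight} is not a superkey.
InspectorID, MachineID -> Material, SupplierID determines the non-prime attribute {SupplierID} from a non-superkey — 3NF is violated.
No proper subset of a key has a non-prime attribute in its closure, so there is no partial dependency; 2NF holds.

2NF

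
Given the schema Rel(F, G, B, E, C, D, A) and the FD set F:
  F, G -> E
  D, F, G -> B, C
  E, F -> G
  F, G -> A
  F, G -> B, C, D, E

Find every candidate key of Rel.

Attributes never on any right-hand side: {F} — every candidate key must contain it.
Closure of {E, F} is {A, B, C, D, E, F, G}, the whole schema; {E, F} is a candidate key.
Closure of {F, G} is {A, B, C, D, E, F, G}, the whole schema; {F, G} is a candidate key.
These are minimal and exhaustive — every other superkey contains one of them.

{E, F}, {F, G}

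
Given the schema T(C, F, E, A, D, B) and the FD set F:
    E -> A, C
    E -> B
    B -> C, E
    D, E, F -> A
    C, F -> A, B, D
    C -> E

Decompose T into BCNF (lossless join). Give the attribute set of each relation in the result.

Candidate keys of the original relation: {B, F}, {C, F}, {E, F}.
In {A, B, C, D, E, F}, {E} is not a superkey ({E}⁺ restricted to this set is {A, B, C, E}), so split on E -> A, B, C into {A, B, C, E} and {D, E, F}.
{A, B, C, E} has no BCNF violation.
{D, E, F} has no BCNF violation.

{A, B, C, E}; {D, E, F}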